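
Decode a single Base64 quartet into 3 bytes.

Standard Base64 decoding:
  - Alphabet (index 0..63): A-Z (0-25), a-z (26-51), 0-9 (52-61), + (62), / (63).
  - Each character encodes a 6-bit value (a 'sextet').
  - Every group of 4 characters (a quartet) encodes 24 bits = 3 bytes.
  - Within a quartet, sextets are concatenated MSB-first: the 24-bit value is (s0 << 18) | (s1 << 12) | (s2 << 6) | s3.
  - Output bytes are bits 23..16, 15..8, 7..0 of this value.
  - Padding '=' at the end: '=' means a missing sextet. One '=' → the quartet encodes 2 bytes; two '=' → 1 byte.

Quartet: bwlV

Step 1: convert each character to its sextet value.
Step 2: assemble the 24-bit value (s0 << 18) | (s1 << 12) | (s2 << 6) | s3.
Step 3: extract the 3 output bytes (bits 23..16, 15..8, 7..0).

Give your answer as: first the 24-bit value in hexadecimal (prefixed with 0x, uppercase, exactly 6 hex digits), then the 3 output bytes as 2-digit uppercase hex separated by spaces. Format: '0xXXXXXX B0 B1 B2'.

Sextets: b=27, w=48, l=37, V=21
24-bit: (27<<18) | (48<<12) | (37<<6) | 21
      = 0x6C0000 | 0x030000 | 0x000940 | 0x000015
      = 0x6F0955
Bytes: (v>>16)&0xFF=6F, (v>>8)&0xFF=09, v&0xFF=55

Answer: 0x6F0955 6F 09 55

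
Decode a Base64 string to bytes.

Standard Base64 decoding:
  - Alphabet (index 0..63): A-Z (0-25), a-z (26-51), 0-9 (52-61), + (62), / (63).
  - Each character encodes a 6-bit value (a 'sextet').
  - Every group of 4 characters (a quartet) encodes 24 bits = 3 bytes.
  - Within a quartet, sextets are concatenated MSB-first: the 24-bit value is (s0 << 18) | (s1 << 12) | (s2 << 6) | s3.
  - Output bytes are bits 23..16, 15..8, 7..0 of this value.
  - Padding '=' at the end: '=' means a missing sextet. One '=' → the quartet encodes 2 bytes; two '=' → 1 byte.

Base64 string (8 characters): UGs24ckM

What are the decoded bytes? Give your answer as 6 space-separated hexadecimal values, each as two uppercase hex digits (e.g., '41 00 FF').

After char 0 ('U'=20): chars_in_quartet=1 acc=0x14 bytes_emitted=0
After char 1 ('G'=6): chars_in_quartet=2 acc=0x506 bytes_emitted=0
After char 2 ('s'=44): chars_in_quartet=3 acc=0x141AC bytes_emitted=0
After char 3 ('2'=54): chars_in_quartet=4 acc=0x506B36 -> emit 50 6B 36, reset; bytes_emitted=3
After char 4 ('4'=56): chars_in_quartet=1 acc=0x38 bytes_emitted=3
After char 5 ('c'=28): chars_in_quartet=2 acc=0xE1C bytes_emitted=3
After char 6 ('k'=36): chars_in_quartet=3 acc=0x38724 bytes_emitted=3
After char 7 ('M'=12): chars_in_quartet=4 acc=0xE1C90C -> emit E1 C9 0C, reset; bytes_emitted=6

Answer: 50 6B 36 E1 C9 0C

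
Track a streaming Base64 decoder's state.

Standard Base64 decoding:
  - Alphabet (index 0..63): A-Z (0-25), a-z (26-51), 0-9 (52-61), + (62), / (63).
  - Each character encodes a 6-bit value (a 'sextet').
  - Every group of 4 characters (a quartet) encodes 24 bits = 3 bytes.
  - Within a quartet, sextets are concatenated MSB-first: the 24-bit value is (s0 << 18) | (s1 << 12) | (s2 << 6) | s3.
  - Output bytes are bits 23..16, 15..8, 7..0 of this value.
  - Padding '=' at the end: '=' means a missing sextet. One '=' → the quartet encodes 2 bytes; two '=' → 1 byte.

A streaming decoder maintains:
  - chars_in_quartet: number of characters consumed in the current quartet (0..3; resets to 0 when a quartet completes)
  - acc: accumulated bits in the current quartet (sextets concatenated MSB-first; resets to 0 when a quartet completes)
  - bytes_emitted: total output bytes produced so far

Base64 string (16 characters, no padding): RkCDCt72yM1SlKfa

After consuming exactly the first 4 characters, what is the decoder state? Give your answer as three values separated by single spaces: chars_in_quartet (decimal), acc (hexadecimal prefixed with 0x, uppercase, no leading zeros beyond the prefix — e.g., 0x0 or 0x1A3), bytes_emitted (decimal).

After char 0 ('R'=17): chars_in_quartet=1 acc=0x11 bytes_emitted=0
After char 1 ('k'=36): chars_in_quartet=2 acc=0x464 bytes_emitted=0
After char 2 ('C'=2): chars_in_quartet=3 acc=0x11902 bytes_emitted=0
After char 3 ('D'=3): chars_in_quartet=4 acc=0x464083 -> emit 46 40 83, reset; bytes_emitted=3

Answer: 0 0x0 3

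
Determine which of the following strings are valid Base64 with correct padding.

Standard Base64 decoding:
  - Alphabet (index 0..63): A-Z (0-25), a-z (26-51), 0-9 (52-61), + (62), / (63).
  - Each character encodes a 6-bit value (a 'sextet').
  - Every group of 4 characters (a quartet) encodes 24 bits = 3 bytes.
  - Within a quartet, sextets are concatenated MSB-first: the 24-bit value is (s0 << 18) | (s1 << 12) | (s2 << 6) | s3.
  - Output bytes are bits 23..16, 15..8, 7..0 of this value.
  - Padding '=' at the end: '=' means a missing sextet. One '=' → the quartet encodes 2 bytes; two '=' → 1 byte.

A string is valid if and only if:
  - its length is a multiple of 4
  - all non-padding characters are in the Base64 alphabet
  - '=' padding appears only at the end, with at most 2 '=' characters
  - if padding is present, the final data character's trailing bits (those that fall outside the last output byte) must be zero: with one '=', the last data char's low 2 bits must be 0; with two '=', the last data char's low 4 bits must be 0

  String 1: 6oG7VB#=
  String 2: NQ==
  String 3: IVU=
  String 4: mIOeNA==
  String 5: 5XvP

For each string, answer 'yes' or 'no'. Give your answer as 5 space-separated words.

Answer: no yes yes yes yes

Derivation:
String 1: '6oG7VB#=' → invalid (bad char(s): ['#'])
String 2: 'NQ==' → valid
String 3: 'IVU=' → valid
String 4: 'mIOeNA==' → valid
String 5: '5XvP' → valid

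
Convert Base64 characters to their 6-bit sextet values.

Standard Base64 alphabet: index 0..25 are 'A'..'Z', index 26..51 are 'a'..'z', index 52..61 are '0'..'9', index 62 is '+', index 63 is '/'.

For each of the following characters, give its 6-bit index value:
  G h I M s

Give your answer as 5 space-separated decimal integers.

Answer: 6 33 8 12 44

Derivation:
'G': A..Z range, ord('G') − ord('A') = 6
'h': a..z range, 26 + ord('h') − ord('a') = 33
'I': A..Z range, ord('I') − ord('A') = 8
'M': A..Z range, ord('M') − ord('A') = 12
's': a..z range, 26 + ord('s') − ord('a') = 44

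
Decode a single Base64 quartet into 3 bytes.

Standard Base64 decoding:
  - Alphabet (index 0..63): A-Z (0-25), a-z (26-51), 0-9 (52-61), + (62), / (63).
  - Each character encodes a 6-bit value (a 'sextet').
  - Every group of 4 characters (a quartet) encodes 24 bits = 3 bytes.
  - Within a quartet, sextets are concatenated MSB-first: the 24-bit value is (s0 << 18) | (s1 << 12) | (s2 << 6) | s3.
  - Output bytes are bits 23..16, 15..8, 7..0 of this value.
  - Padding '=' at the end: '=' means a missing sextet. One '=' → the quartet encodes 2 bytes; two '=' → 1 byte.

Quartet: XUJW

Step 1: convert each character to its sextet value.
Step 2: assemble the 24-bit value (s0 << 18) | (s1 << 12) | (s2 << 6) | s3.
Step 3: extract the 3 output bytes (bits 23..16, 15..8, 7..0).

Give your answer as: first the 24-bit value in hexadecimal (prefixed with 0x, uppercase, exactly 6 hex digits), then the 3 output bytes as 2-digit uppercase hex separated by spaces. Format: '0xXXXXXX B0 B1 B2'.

Sextets: X=23, U=20, J=9, W=22
24-bit: (23<<18) | (20<<12) | (9<<6) | 22
      = 0x5C0000 | 0x014000 | 0x000240 | 0x000016
      = 0x5D4256
Bytes: (v>>16)&0xFF=5D, (v>>8)&0xFF=42, v&0xFF=56

Answer: 0x5D4256 5D 42 56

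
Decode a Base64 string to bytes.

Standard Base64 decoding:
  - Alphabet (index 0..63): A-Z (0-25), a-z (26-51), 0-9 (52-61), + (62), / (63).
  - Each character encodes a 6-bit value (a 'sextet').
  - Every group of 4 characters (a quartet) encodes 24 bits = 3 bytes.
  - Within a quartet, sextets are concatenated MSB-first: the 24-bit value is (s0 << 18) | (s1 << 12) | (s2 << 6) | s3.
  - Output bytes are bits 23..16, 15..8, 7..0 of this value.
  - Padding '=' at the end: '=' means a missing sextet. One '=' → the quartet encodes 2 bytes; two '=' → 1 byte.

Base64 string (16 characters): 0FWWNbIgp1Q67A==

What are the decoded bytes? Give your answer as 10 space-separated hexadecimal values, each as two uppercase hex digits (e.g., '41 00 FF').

Answer: D0 55 96 35 B2 20 A7 54 3A EC

Derivation:
After char 0 ('0'=52): chars_in_quartet=1 acc=0x34 bytes_emitted=0
After char 1 ('F'=5): chars_in_quartet=2 acc=0xD05 bytes_emitted=0
After char 2 ('W'=22): chars_in_quartet=3 acc=0x34156 bytes_emitted=0
After char 3 ('W'=22): chars_in_quartet=4 acc=0xD05596 -> emit D0 55 96, reset; bytes_emitted=3
After char 4 ('N'=13): chars_in_quartet=1 acc=0xD bytes_emitted=3
After char 5 ('b'=27): chars_in_quartet=2 acc=0x35B bytes_emitted=3
After char 6 ('I'=8): chars_in_quartet=3 acc=0xD6C8 bytes_emitted=3
After char 7 ('g'=32): chars_in_quartet=4 acc=0x35B220 -> emit 35 B2 20, reset; bytes_emitted=6
After char 8 ('p'=41): chars_in_quartet=1 acc=0x29 bytes_emitted=6
After char 9 ('1'=53): chars_in_quartet=2 acc=0xA75 bytes_emitted=6
After char 10 ('Q'=16): chars_in_quartet=3 acc=0x29D50 bytes_emitted=6
After char 11 ('6'=58): chars_in_quartet=4 acc=0xA7543A -> emit A7 54 3A, reset; bytes_emitted=9
After char 12 ('7'=59): chars_in_quartet=1 acc=0x3B bytes_emitted=9
After char 13 ('A'=0): chars_in_quartet=2 acc=0xEC0 bytes_emitted=9
Padding '==': partial quartet acc=0xEC0 -> emit EC; bytes_emitted=10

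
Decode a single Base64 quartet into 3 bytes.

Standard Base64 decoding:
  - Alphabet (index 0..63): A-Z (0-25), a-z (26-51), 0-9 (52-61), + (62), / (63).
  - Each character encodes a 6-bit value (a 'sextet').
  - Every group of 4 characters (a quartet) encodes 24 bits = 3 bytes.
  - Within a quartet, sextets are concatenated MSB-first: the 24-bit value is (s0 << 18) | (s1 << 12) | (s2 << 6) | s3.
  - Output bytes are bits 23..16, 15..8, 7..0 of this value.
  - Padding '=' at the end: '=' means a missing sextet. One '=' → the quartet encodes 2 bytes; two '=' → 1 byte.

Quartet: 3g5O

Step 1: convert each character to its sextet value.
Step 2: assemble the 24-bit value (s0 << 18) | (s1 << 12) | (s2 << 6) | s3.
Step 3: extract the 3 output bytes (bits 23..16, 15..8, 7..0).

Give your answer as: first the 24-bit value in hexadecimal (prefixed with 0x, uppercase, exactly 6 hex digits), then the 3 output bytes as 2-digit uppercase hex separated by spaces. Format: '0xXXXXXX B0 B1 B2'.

Answer: 0xDE0E4E DE 0E 4E

Derivation:
Sextets: 3=55, g=32, 5=57, O=14
24-bit: (55<<18) | (32<<12) | (57<<6) | 14
      = 0xDC0000 | 0x020000 | 0x000E40 | 0x00000E
      = 0xDE0E4E
Bytes: (v>>16)&0xFF=DE, (v>>8)&0xFF=0E, v&0xFF=4E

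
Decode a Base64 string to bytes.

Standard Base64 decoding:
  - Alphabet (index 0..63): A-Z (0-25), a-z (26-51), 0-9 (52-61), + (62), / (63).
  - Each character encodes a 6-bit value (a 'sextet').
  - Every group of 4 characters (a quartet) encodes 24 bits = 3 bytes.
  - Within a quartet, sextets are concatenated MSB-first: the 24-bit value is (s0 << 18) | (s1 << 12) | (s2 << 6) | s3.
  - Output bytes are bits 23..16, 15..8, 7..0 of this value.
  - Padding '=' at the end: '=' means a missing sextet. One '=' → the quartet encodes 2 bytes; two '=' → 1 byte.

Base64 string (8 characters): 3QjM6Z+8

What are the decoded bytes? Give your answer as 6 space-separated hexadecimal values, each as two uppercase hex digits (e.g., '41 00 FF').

After char 0 ('3'=55): chars_in_quartet=1 acc=0x37 bytes_emitted=0
After char 1 ('Q'=16): chars_in_quartet=2 acc=0xDD0 bytes_emitted=0
After char 2 ('j'=35): chars_in_quartet=3 acc=0x37423 bytes_emitted=0
After char 3 ('M'=12): chars_in_quartet=4 acc=0xDD08CC -> emit DD 08 CC, reset; bytes_emitted=3
After char 4 ('6'=58): chars_in_quartet=1 acc=0x3A bytes_emitted=3
After char 5 ('Z'=25): chars_in_quartet=2 acc=0xE99 bytes_emitted=3
After char 6 ('+'=62): chars_in_quartet=3 acc=0x3A67E bytes_emitted=3
After char 7 ('8'=60): chars_in_quartet=4 acc=0xE99FBC -> emit E9 9F BC, reset; bytes_emitted=6

Answer: DD 08 CC E9 9F BC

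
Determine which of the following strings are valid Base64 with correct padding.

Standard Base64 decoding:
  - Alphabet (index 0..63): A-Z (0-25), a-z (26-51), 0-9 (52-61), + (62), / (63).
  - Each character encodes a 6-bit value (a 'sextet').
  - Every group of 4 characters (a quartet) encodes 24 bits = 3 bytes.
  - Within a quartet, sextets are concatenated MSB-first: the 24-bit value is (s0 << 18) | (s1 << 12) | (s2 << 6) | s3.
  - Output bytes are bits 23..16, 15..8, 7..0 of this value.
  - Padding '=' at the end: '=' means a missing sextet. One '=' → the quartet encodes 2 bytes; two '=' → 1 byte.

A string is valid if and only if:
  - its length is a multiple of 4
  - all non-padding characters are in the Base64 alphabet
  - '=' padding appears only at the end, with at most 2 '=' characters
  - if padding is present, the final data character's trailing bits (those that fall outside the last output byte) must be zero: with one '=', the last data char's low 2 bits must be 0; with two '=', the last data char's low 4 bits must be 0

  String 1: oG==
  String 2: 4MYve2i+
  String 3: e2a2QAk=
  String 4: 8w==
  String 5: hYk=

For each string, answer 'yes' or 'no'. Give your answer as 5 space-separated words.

Answer: no yes yes yes yes

Derivation:
String 1: 'oG==' → invalid (bad trailing bits)
String 2: '4MYve2i+' → valid
String 3: 'e2a2QAk=' → valid
String 4: '8w==' → valid
String 5: 'hYk=' → valid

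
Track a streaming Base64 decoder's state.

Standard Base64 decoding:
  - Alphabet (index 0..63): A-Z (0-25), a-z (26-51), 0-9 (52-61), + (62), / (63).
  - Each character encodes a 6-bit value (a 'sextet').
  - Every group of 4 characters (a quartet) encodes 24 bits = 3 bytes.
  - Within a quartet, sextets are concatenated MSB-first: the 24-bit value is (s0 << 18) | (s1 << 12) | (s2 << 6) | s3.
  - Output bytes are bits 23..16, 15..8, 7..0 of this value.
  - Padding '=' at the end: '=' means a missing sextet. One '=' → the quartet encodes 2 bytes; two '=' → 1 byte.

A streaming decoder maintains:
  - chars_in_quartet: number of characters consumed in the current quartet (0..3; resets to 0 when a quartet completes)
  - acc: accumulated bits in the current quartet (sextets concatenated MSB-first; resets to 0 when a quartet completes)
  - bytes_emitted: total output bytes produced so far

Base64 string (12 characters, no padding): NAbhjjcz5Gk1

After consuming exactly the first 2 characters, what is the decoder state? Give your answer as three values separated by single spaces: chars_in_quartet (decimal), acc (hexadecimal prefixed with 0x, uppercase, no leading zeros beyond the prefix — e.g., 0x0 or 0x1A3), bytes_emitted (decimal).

After char 0 ('N'=13): chars_in_quartet=1 acc=0xD bytes_emitted=0
After char 1 ('A'=0): chars_in_quartet=2 acc=0x340 bytes_emitted=0

Answer: 2 0x340 0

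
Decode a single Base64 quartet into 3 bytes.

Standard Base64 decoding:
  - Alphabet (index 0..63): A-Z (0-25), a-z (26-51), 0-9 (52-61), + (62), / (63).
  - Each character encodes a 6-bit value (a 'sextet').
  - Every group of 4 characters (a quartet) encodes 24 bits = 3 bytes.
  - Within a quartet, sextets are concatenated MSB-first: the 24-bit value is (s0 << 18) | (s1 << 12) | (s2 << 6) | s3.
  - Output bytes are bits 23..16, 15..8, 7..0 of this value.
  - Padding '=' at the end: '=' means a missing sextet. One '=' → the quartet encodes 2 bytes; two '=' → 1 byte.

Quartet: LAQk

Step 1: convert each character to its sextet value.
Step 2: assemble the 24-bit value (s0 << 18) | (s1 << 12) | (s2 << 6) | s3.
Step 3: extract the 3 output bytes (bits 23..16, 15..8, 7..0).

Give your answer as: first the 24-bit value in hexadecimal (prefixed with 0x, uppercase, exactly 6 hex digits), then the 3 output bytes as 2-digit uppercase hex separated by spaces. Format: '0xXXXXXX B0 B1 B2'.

Answer: 0x2C0424 2C 04 24

Derivation:
Sextets: L=11, A=0, Q=16, k=36
24-bit: (11<<18) | (0<<12) | (16<<6) | 36
      = 0x2C0000 | 0x000000 | 0x000400 | 0x000024
      = 0x2C0424
Bytes: (v>>16)&0xFF=2C, (v>>8)&0xFF=04, v&0xFF=24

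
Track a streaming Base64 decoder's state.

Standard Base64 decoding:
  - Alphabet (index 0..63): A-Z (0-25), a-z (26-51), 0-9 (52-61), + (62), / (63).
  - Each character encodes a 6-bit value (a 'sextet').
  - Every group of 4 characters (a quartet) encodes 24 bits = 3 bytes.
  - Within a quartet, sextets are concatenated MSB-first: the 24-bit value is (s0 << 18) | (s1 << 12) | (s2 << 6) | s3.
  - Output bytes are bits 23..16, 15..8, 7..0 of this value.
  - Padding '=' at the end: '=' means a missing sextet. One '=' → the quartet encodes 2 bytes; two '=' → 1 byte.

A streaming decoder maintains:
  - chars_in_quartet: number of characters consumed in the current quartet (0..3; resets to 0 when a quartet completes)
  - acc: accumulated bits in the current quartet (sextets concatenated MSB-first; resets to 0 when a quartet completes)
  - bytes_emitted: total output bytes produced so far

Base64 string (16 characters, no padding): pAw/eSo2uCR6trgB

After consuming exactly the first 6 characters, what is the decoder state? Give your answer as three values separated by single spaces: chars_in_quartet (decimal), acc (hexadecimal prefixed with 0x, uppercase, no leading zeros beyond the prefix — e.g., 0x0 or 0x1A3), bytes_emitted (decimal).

After char 0 ('p'=41): chars_in_quartet=1 acc=0x29 bytes_emitted=0
After char 1 ('A'=0): chars_in_quartet=2 acc=0xA40 bytes_emitted=0
After char 2 ('w'=48): chars_in_quartet=3 acc=0x29030 bytes_emitted=0
After char 3 ('/'=63): chars_in_quartet=4 acc=0xA40C3F -> emit A4 0C 3F, reset; bytes_emitted=3
After char 4 ('e'=30): chars_in_quartet=1 acc=0x1E bytes_emitted=3
After char 5 ('S'=18): chars_in_quartet=2 acc=0x792 bytes_emitted=3

Answer: 2 0x792 3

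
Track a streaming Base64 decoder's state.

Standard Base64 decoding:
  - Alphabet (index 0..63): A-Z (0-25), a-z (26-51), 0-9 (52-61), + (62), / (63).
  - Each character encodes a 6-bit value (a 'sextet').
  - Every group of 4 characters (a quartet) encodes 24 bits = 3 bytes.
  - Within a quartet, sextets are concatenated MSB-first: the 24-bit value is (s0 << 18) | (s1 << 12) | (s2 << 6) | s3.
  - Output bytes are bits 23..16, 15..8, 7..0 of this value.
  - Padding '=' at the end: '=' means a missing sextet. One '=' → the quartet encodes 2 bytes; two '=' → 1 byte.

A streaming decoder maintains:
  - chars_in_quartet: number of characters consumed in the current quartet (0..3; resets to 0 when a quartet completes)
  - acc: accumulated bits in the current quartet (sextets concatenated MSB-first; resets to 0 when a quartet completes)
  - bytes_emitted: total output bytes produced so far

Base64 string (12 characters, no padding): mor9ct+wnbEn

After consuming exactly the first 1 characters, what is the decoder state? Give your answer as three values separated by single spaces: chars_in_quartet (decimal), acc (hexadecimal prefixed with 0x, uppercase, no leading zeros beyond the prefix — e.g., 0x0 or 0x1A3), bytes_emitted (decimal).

After char 0 ('m'=38): chars_in_quartet=1 acc=0x26 bytes_emitted=0

Answer: 1 0x26 0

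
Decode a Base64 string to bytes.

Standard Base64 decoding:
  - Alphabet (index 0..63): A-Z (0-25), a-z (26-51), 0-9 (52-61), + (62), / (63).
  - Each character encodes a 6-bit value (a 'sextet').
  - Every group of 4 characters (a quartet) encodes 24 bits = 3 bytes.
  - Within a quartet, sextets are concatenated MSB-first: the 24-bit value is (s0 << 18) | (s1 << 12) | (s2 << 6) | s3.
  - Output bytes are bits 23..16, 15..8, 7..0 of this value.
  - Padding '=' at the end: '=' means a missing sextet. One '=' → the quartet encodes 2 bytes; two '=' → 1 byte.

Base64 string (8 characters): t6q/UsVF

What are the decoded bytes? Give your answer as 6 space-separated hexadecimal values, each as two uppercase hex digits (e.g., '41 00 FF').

Answer: B7 AA BF 52 C5 45

Derivation:
After char 0 ('t'=45): chars_in_quartet=1 acc=0x2D bytes_emitted=0
After char 1 ('6'=58): chars_in_quartet=2 acc=0xB7A bytes_emitted=0
After char 2 ('q'=42): chars_in_quartet=3 acc=0x2DEAA bytes_emitted=0
After char 3 ('/'=63): chars_in_quartet=4 acc=0xB7AABF -> emit B7 AA BF, reset; bytes_emitted=3
After char 4 ('U'=20): chars_in_quartet=1 acc=0x14 bytes_emitted=3
After char 5 ('s'=44): chars_in_quartet=2 acc=0x52C bytes_emitted=3
After char 6 ('V'=21): chars_in_quartet=3 acc=0x14B15 bytes_emitted=3
After char 7 ('F'=5): chars_in_quartet=4 acc=0x52C545 -> emit 52 C5 45, reset; bytes_emitted=6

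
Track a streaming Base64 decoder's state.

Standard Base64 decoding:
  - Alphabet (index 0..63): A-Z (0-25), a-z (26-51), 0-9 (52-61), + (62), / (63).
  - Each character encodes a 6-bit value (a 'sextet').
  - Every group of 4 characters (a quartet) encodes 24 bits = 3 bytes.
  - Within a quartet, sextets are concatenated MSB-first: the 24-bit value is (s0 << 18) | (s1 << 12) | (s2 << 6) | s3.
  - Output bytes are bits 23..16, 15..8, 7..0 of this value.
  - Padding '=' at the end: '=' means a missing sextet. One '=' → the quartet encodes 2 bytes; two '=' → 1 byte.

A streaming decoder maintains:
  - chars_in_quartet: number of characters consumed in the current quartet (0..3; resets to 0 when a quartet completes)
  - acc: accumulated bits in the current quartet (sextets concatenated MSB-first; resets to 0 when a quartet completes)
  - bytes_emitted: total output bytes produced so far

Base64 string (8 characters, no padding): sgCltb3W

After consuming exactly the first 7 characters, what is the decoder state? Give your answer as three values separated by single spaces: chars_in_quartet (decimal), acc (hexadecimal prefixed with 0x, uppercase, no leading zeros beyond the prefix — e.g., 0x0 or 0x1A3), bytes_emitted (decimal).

Answer: 3 0x2D6F7 3

Derivation:
After char 0 ('s'=44): chars_in_quartet=1 acc=0x2C bytes_emitted=0
After char 1 ('g'=32): chars_in_quartet=2 acc=0xB20 bytes_emitted=0
After char 2 ('C'=2): chars_in_quartet=3 acc=0x2C802 bytes_emitted=0
After char 3 ('l'=37): chars_in_quartet=4 acc=0xB200A5 -> emit B2 00 A5, reset; bytes_emitted=3
After char 4 ('t'=45): chars_in_quartet=1 acc=0x2D bytes_emitted=3
After char 5 ('b'=27): chars_in_quartet=2 acc=0xB5B bytes_emitted=3
After char 6 ('3'=55): chars_in_quartet=3 acc=0x2D6F7 bytes_emitted=3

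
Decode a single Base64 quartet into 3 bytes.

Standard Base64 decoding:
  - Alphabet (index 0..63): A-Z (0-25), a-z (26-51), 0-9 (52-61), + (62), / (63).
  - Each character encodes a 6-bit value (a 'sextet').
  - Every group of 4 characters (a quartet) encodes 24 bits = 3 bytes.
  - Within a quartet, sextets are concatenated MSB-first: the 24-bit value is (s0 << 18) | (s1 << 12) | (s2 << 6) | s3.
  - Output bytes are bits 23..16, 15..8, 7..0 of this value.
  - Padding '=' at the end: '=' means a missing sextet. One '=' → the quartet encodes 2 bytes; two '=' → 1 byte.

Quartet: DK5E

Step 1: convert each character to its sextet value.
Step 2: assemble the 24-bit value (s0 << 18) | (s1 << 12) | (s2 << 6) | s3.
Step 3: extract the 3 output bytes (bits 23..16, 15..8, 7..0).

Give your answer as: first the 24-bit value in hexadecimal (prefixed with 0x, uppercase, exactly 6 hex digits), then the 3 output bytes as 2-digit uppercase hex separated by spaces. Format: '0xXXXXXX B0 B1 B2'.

Sextets: D=3, K=10, 5=57, E=4
24-bit: (3<<18) | (10<<12) | (57<<6) | 4
      = 0x0C0000 | 0x00A000 | 0x000E40 | 0x000004
      = 0x0CAE44
Bytes: (v>>16)&0xFF=0C, (v>>8)&0xFF=AE, v&0xFF=44

Answer: 0x0CAE44 0C AE 44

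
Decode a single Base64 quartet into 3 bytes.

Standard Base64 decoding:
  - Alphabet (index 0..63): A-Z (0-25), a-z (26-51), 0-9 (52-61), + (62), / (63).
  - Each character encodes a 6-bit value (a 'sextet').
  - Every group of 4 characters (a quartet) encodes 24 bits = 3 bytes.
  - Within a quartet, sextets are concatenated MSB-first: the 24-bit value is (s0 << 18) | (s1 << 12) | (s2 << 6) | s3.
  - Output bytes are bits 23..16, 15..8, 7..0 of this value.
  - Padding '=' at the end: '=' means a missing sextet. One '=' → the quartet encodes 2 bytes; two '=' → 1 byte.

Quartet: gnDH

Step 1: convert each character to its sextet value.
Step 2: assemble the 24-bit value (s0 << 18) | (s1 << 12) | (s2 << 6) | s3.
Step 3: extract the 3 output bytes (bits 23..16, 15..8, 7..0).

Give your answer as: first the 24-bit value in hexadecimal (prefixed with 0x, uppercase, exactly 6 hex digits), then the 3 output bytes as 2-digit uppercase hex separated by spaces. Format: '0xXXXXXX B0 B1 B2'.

Sextets: g=32, n=39, D=3, H=7
24-bit: (32<<18) | (39<<12) | (3<<6) | 7
      = 0x800000 | 0x027000 | 0x0000C0 | 0x000007
      = 0x8270C7
Bytes: (v>>16)&0xFF=82, (v>>8)&0xFF=70, v&0xFF=C7

Answer: 0x8270C7 82 70 C7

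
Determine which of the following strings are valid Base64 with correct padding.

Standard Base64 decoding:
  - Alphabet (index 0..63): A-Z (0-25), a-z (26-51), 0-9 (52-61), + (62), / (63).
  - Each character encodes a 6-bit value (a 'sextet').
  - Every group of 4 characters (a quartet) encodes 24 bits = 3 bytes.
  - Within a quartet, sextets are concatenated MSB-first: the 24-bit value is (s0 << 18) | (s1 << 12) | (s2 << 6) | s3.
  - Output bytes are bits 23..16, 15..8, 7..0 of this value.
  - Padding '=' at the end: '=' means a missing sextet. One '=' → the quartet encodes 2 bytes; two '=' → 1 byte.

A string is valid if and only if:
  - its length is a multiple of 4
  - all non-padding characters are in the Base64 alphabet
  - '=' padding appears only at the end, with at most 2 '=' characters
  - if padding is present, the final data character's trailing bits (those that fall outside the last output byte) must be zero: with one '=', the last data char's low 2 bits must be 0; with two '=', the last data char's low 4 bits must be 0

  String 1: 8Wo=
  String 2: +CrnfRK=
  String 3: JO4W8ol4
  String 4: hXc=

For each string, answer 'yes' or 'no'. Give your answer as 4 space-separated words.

String 1: '8Wo=' → valid
String 2: '+CrnfRK=' → invalid (bad trailing bits)
String 3: 'JO4W8ol4' → valid
String 4: 'hXc=' → valid

Answer: yes no yes yes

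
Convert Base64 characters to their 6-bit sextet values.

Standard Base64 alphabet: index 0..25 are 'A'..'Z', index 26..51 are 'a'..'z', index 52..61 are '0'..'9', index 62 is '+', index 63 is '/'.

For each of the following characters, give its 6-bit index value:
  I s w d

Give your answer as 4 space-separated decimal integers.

'I': A..Z range, ord('I') − ord('A') = 8
's': a..z range, 26 + ord('s') − ord('a') = 44
'w': a..z range, 26 + ord('w') − ord('a') = 48
'd': a..z range, 26 + ord('d') − ord('a') = 29

Answer: 8 44 48 29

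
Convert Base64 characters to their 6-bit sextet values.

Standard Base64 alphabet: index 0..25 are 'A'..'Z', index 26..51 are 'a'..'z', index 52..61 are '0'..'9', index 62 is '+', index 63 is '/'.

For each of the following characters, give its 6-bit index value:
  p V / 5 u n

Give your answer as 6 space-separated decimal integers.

'p': a..z range, 26 + ord('p') − ord('a') = 41
'V': A..Z range, ord('V') − ord('A') = 21
'/': index 63
'5': 0..9 range, 52 + ord('5') − ord('0') = 57
'u': a..z range, 26 + ord('u') − ord('a') = 46
'n': a..z range, 26 + ord('n') − ord('a') = 39

Answer: 41 21 63 57 46 39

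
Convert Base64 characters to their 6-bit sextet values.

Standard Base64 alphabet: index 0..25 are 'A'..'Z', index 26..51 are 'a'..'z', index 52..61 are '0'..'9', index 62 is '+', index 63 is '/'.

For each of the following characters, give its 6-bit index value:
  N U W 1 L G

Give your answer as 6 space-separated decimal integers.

Answer: 13 20 22 53 11 6

Derivation:
'N': A..Z range, ord('N') − ord('A') = 13
'U': A..Z range, ord('U') − ord('A') = 20
'W': A..Z range, ord('W') − ord('A') = 22
'1': 0..9 range, 52 + ord('1') − ord('0') = 53
'L': A..Z range, ord('L') − ord('A') = 11
'G': A..Z range, ord('G') − ord('A') = 6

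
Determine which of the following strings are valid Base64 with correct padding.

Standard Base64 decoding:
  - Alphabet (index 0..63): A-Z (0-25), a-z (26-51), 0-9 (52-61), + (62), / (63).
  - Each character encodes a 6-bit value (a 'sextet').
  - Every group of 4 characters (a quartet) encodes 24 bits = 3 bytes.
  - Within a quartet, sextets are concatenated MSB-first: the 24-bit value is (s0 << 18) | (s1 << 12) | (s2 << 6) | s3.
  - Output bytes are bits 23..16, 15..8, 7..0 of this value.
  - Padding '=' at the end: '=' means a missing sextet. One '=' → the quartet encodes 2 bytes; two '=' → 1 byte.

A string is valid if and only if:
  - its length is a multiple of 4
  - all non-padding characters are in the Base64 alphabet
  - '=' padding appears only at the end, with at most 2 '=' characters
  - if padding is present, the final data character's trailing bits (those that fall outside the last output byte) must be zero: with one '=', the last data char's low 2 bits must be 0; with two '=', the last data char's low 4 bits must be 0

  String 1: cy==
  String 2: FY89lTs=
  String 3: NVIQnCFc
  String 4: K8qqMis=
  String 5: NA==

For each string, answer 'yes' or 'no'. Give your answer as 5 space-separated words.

Answer: no yes yes yes yes

Derivation:
String 1: 'cy==' → invalid (bad trailing bits)
String 2: 'FY89lTs=' → valid
String 3: 'NVIQnCFc' → valid
String 4: 'K8qqMis=' → valid
String 5: 'NA==' → valid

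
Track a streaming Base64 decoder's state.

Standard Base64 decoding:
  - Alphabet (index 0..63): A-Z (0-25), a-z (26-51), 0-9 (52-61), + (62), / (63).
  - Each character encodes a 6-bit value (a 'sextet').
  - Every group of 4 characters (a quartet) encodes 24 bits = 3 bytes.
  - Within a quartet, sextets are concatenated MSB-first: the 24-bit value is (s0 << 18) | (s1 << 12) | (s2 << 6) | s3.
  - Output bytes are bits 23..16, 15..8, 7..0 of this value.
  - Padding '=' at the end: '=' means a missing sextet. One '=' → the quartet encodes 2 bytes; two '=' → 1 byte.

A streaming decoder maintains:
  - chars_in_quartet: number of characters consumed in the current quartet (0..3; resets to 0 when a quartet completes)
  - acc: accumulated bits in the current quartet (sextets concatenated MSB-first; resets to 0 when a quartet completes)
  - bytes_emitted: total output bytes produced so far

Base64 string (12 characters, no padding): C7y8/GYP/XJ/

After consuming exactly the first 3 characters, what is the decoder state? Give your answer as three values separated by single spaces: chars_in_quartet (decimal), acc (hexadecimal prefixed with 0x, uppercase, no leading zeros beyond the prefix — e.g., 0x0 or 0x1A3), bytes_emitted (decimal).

Answer: 3 0x2EF2 0

Derivation:
After char 0 ('C'=2): chars_in_quartet=1 acc=0x2 bytes_emitted=0
After char 1 ('7'=59): chars_in_quartet=2 acc=0xBB bytes_emitted=0
After char 2 ('y'=50): chars_in_quartet=3 acc=0x2EF2 bytes_emitted=0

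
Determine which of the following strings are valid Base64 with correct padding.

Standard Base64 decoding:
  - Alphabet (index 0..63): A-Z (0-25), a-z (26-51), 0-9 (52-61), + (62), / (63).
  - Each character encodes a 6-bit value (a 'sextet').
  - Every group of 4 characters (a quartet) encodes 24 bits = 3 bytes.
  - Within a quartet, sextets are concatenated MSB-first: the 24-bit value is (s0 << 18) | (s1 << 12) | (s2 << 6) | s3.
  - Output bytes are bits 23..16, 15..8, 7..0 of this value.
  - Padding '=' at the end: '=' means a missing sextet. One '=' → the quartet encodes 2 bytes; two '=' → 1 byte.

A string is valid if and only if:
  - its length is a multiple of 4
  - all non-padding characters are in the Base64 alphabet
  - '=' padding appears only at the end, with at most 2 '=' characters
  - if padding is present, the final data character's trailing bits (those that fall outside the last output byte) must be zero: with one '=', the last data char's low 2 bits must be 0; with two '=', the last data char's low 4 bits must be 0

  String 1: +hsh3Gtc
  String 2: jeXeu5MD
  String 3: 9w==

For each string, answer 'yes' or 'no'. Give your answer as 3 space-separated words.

String 1: '+hsh3Gtc' → valid
String 2: 'jeXeu5MD' → valid
String 3: '9w==' → valid

Answer: yes yes yes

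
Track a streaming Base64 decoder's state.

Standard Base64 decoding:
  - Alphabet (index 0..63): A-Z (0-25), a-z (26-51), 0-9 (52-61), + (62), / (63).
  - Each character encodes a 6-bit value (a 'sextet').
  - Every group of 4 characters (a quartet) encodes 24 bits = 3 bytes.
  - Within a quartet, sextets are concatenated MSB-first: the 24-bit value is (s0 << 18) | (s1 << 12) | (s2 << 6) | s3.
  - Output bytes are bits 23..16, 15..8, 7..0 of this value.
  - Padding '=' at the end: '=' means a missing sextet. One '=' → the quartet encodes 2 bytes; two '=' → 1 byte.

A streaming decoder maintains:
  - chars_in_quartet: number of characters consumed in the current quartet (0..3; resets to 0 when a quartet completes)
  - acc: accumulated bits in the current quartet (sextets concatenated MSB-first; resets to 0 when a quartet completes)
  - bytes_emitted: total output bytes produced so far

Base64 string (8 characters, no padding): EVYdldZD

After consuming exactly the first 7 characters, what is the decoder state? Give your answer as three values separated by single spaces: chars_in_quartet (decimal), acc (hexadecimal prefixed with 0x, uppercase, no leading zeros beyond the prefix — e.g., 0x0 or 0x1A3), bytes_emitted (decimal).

Answer: 3 0x25759 3

Derivation:
After char 0 ('E'=4): chars_in_quartet=1 acc=0x4 bytes_emitted=0
After char 1 ('V'=21): chars_in_quartet=2 acc=0x115 bytes_emitted=0
After char 2 ('Y'=24): chars_in_quartet=3 acc=0x4558 bytes_emitted=0
After char 3 ('d'=29): chars_in_quartet=4 acc=0x11561D -> emit 11 56 1D, reset; bytes_emitted=3
After char 4 ('l'=37): chars_in_quartet=1 acc=0x25 bytes_emitted=3
After char 5 ('d'=29): chars_in_quartet=2 acc=0x95D bytes_emitted=3
After char 6 ('Z'=25): chars_in_quartet=3 acc=0x25759 bytes_emitted=3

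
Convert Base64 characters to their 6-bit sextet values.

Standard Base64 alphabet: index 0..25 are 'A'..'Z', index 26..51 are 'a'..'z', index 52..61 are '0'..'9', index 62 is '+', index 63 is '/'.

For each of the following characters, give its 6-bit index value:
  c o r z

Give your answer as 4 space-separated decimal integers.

Answer: 28 40 43 51

Derivation:
'c': a..z range, 26 + ord('c') − ord('a') = 28
'o': a..z range, 26 + ord('o') − ord('a') = 40
'r': a..z range, 26 + ord('r') − ord('a') = 43
'z': a..z range, 26 + ord('z') − ord('a') = 51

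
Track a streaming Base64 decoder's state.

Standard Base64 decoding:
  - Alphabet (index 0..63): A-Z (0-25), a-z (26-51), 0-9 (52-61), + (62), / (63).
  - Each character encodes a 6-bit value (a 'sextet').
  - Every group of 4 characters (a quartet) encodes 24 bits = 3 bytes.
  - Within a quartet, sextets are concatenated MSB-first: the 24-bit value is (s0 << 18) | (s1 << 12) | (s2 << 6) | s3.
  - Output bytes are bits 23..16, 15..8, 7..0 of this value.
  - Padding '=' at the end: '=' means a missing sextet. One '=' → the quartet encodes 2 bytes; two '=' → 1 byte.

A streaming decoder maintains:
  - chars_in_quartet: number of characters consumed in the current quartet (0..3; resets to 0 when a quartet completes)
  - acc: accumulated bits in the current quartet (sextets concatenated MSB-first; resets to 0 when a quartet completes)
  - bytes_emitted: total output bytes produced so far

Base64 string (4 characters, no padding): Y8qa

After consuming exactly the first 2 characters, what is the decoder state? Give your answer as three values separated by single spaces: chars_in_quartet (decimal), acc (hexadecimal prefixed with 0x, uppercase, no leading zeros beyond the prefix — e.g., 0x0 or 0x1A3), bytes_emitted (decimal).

Answer: 2 0x63C 0

Derivation:
After char 0 ('Y'=24): chars_in_quartet=1 acc=0x18 bytes_emitted=0
After char 1 ('8'=60): chars_in_quartet=2 acc=0x63C bytes_emitted=0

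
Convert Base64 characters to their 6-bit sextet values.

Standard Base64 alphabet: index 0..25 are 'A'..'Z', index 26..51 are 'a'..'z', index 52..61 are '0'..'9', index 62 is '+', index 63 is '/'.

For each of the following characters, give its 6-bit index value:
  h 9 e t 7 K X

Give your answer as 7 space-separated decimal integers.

'h': a..z range, 26 + ord('h') − ord('a') = 33
'9': 0..9 range, 52 + ord('9') − ord('0') = 61
'e': a..z range, 26 + ord('e') − ord('a') = 30
't': a..z range, 26 + ord('t') − ord('a') = 45
'7': 0..9 range, 52 + ord('7') − ord('0') = 59
'K': A..Z range, ord('K') − ord('A') = 10
'X': A..Z range, ord('X') − ord('A') = 23

Answer: 33 61 30 45 59 10 23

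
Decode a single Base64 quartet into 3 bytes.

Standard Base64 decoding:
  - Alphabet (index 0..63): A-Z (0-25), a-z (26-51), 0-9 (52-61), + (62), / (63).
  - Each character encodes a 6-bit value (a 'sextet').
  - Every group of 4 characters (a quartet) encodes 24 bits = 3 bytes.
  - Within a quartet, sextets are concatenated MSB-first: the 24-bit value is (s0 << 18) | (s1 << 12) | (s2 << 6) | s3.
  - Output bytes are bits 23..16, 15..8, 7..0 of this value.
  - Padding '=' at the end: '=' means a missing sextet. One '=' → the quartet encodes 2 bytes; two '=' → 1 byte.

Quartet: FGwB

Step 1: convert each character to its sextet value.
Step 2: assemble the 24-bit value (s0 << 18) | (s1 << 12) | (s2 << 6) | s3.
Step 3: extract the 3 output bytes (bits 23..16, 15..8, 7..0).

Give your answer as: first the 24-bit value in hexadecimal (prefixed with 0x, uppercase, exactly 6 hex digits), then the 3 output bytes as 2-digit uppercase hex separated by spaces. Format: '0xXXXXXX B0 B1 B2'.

Sextets: F=5, G=6, w=48, B=1
24-bit: (5<<18) | (6<<12) | (48<<6) | 1
      = 0x140000 | 0x006000 | 0x000C00 | 0x000001
      = 0x146C01
Bytes: (v>>16)&0xFF=14, (v>>8)&0xFF=6C, v&0xFF=01

Answer: 0x146C01 14 6C 01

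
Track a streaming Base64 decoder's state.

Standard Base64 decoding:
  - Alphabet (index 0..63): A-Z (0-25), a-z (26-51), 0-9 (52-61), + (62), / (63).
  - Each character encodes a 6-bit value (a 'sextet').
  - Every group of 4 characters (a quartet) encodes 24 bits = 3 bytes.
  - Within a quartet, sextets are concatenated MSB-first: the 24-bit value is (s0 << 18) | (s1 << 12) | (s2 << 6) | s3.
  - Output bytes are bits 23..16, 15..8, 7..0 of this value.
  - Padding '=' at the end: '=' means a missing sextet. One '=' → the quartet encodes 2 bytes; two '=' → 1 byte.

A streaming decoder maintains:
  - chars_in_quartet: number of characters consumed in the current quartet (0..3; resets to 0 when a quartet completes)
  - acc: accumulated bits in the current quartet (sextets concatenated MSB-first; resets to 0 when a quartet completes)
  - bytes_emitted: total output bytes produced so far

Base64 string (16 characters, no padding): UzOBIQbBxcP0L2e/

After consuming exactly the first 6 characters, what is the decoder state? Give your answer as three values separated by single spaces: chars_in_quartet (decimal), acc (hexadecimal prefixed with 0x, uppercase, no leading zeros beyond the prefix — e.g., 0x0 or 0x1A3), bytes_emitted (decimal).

After char 0 ('U'=20): chars_in_quartet=1 acc=0x14 bytes_emitted=0
After char 1 ('z'=51): chars_in_quartet=2 acc=0x533 bytes_emitted=0
After char 2 ('O'=14): chars_in_quartet=3 acc=0x14CCE bytes_emitted=0
After char 3 ('B'=1): chars_in_quartet=4 acc=0x533381 -> emit 53 33 81, reset; bytes_emitted=3
After char 4 ('I'=8): chars_in_quartet=1 acc=0x8 bytes_emitted=3
After char 5 ('Q'=16): chars_in_quartet=2 acc=0x210 bytes_emitted=3

Answer: 2 0x210 3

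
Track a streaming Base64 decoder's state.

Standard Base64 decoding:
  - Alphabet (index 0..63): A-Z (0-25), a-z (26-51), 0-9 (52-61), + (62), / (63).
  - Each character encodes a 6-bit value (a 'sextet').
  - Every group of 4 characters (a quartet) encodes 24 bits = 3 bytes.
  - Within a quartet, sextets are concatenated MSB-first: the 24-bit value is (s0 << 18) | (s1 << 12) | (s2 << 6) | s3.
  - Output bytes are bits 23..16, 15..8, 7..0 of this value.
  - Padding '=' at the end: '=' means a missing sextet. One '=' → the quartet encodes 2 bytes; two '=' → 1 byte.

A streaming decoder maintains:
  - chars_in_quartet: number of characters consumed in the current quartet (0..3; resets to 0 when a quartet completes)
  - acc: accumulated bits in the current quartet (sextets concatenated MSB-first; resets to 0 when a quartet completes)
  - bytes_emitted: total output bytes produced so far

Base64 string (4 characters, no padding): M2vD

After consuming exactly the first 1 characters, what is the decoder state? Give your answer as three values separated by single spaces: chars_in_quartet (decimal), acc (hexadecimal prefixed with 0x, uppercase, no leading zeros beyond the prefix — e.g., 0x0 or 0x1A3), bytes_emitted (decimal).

After char 0 ('M'=12): chars_in_quartet=1 acc=0xC bytes_emitted=0

Answer: 1 0xC 0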